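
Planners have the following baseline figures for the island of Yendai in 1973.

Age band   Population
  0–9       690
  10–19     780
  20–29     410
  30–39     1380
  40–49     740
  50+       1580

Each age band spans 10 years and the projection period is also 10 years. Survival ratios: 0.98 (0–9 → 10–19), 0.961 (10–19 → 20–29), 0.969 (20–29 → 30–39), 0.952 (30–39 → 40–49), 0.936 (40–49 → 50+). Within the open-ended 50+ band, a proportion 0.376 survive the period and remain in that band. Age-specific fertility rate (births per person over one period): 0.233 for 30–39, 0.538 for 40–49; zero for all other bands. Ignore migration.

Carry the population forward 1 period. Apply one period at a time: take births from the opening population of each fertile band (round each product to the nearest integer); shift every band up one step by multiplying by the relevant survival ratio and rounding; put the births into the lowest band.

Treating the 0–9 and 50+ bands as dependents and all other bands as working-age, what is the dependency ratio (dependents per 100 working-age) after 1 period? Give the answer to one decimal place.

64.0

Call the bands 1 to 6, youngest first.
Period 1:
Births: 1380 × 0.233 = 322, 740 × 0.538 = 398 → 720
Band 2: 690 × 0.98 = 676
Band 3: 780 × 0.961 = 750
Band 4: 410 × 0.969 = 397
Band 5: 1380 × 0.952 = 1314
Band 6: 740 × 0.936 + 1580 × 0.376 = 693 + 594 = 1287
→ [720, 676, 750, 397, 1314, 1287]
Dependents (band 0–9 + band 50+) = 720 + 1287 = 2007; working-age = 3137; ratio = 2007/3137 × 100 = 64.0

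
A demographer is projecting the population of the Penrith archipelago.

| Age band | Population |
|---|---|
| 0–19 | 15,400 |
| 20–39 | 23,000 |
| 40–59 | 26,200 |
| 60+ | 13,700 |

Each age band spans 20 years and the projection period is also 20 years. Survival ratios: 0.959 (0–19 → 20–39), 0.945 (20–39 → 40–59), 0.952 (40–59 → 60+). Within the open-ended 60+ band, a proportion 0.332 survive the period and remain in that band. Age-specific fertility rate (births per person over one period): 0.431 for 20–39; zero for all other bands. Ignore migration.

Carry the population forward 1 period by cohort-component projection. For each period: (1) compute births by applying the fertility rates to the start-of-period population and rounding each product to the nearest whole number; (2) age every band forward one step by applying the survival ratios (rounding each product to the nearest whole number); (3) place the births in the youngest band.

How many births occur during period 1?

Numbering the groups 1..4 from youngest to oldest:
[period 1]
Births: 23000 × 0.431 = 9913
Group 2: 15400 × 0.959 = 14769
Group 3: 23000 × 0.945 = 21735
Group 4: 26200 × 0.952 + 13700 × 0.332 = 24942 + 4548 = 29490
End of period: [9913, 14769, 21735, 29490]

9913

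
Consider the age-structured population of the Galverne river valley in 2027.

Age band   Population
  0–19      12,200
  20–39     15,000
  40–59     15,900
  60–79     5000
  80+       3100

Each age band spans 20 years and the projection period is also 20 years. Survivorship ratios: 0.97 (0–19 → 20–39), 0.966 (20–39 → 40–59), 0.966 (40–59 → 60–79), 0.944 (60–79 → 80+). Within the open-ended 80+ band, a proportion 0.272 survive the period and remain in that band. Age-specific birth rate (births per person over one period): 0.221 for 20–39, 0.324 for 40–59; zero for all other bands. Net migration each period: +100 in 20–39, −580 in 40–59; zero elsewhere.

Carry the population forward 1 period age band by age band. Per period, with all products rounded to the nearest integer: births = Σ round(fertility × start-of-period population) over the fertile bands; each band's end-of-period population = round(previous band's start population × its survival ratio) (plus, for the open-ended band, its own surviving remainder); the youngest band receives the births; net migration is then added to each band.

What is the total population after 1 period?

Period 1:
Births: 15000 × 0.221 = 3315  |  15900 × 0.324 = 5152 — total 8467
20–39: 12200 × 0.97 = 11834
40–59: 15000 × 0.966 = 14490
60–79: 15900 × 0.966 = 15359
80+: 5000 × 0.944 + 3100 × 0.272 = 4720 + 843 = 5563
Net migration: 20–39 + 100 → 11934; 40–59 − 580 → 13910
→ [8467, 11934, 13910, 15359, 5563]
Total after period 1: 8467 + 11934 + 13910 + 15359 + 5563 = 55233

55233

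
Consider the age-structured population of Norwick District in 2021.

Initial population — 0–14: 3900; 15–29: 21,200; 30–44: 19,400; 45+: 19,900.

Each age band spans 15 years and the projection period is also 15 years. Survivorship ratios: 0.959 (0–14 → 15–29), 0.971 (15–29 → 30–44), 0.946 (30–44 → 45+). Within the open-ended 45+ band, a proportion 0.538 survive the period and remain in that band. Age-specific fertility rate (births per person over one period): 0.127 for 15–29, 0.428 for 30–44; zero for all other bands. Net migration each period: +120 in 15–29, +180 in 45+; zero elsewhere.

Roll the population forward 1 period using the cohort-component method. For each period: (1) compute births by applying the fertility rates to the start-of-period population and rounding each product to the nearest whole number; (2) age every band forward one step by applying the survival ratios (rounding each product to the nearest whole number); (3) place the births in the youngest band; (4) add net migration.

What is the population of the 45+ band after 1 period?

Numbering the bands 1..4 from youngest to oldest:
Period 1.
Births: 21200 * 0.127 = 2692  |  19400 * 0.428 = 8303 → 10995
Band 2: 3900 * 0.959 = 3740
Band 3: 21200 * 0.971 = 20585
Band 4: 19400 * 0.946 + 19900 * 0.538 = 18352 + 10706 = 29058
Net migration: Band 2 + 120 → 3860; Band 4 + 180 → 29238
Giving 10995 / 3860 / 20585 / 29238.

29238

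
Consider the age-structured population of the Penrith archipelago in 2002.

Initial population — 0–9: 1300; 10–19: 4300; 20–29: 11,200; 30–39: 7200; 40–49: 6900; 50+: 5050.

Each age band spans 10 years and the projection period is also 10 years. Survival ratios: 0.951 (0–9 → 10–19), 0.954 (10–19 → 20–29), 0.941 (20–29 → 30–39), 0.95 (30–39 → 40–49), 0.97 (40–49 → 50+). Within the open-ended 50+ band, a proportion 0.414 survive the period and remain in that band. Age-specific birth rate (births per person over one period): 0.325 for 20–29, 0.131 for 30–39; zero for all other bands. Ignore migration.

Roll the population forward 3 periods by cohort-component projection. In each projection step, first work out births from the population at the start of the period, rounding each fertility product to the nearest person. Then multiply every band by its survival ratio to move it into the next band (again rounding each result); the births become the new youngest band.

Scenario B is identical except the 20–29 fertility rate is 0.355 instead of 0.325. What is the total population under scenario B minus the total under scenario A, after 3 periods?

458

Numbering the groups 1..6 from youngest to oldest:
Period 1:
Births: 11200 × 0.325 = 3640  |  7200 × 0.131 = 943 → 4583
Group 2: 1300 × 0.951 = 1236
Group 3: 4300 × 0.954 = 4102
Group 4: 11200 × 0.941 = 10539
Group 5: 7200 × 0.95 = 6840
Group 6: 6900 × 0.97 + 5050 × 0.414 = 6693 + 2091 = 8784
Giving 4583 / 1236 / 4102 / 10539 / 6840 / 8784.
Period 2:
Births: 4102 × 0.325 = 1333  |  10539 × 0.131 = 1381 → 2714
Group 2: 4583 × 0.951 = 4358
Group 3: 1236 × 0.954 = 1179
Group 4: 4102 × 0.941 = 3860
Group 5: 10539 × 0.95 = 10012
Group 6: 6840 × 0.97 + 8784 × 0.414 = 6635 + 3637 = 10272
Giving 2714 / 4358 / 1179 / 3860 / 10012 / 10272.
Period 3:
Births: 1179 × 0.325 = 383  |  3860 × 0.131 = 506 → 889
Group 2: 2714 × 0.951 = 2581
Group 3: 4358 × 0.954 = 4158
Group 4: 1179 × 0.941 = 1109
Group 5: 3860 × 0.95 = 3667
Group 6: 10012 × 0.97 + 10272 × 0.414 = 9712 + 4253 = 13965
Giving 889 / 2581 / 4158 / 1109 / 3667 / 13965.
Scenario A total after 3 periods: 26369
Scenario B projection —
Period 1:
Births: 11200 × 0.355 = 3976  |  7200 × 0.131 = 943 → 4919
Group 2: 1300 × 0.951 = 1236
Group 3: 4300 × 0.954 = 4102
Group 4: 11200 × 0.941 = 10539
Group 5: 7200 × 0.95 = 6840
Group 6: 6900 × 0.97 + 5050 × 0.414 = 6693 + 2091 = 8784
Giving 4919 / 1236 / 4102 / 10539 / 6840 / 8784.
Period 2:
Births: 4102 × 0.355 = 1456  |  10539 × 0.131 = 1381 → 2837
Group 2: 4919 × 0.951 = 4678
Group 3: 1236 × 0.954 = 1179
Group 4: 4102 × 0.941 = 3860
Group 5: 10539 × 0.95 = 10012
Group 6: 6840 × 0.97 + 8784 × 0.414 = 6635 + 3637 = 10272
Giving 2837 / 4678 / 1179 / 3860 / 10012 / 10272.
Period 3:
Births: 1179 × 0.355 = 419  |  3860 × 0.131 = 506 → 925
Group 2: 2837 × 0.951 = 2698
Group 3: 4678 × 0.954 = 4463
Group 4: 1179 × 0.941 = 1109
Group 5: 3860 × 0.95 = 3667
Group 6: 10012 × 0.97 + 10272 × 0.414 = 9712 + 4253 = 13965
Giving 925 / 2698 / 4463 / 1109 / 3667 / 13965.
Scenario B total after 3 periods: 26827
Difference B − A = 26827 − 26369 = 458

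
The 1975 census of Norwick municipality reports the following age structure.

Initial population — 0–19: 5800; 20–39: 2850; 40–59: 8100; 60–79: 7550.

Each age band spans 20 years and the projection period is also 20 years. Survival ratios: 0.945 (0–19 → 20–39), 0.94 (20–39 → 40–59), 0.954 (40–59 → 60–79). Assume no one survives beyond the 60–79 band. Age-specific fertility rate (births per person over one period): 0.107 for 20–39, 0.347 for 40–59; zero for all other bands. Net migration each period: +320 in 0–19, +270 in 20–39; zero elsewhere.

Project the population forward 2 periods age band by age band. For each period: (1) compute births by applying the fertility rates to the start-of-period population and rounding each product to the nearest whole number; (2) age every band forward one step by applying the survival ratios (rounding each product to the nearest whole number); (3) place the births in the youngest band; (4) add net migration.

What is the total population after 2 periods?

Period 1.
Births: 2850 * 0.107 = 305 ; 8100 * 0.347 = 2811 → 3116
20–39: 5800 * 0.945 = 5481
40–59: 2850 * 0.94 = 2679
60–79: 8100 * 0.954 = 7727
Net migration: 0–19 + 320 → 3436; 20–39 + 270 → 5751
Giving 3436 / 5751 / 2679 / 7727.
Period 2.
Births: 5751 * 0.107 = 615 ; 2679 * 0.347 = 930 → 1545
20–39: 3436 * 0.945 = 3247
40–59: 5751 * 0.94 = 5406
60–79: 2679 * 0.954 = 2556
Net migration: 0–19 + 320 → 1865; 20–39 + 270 → 3517
Giving 1865 / 3517 / 5406 / 2556.
Total after period 2: 1865 + 3517 + 5406 + 2556 = 13344

13344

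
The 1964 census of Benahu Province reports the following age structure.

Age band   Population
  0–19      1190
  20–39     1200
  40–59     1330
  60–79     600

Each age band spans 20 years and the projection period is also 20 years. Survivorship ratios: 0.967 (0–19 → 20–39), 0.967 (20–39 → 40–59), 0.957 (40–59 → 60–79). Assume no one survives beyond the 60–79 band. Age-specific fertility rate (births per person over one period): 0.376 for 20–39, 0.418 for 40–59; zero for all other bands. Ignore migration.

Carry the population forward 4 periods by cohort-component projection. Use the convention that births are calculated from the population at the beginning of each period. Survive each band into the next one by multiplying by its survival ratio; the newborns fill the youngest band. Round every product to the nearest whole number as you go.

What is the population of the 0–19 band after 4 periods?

728

Period 1.
Births: 1200 × 0.376 = 451  |  1330 × 0.418 = 556 → total 1007
20–39: 1190 × 0.967 = 1151
40–59: 1200 × 0.967 = 1160
60–79: 1330 × 0.957 = 1273
Giving 1007 / 1151 / 1160 / 1273.
Period 2.
Births: 1151 × 0.376 = 433  |  1160 × 0.418 = 485 → total 918
20–39: 1007 × 0.967 = 974
40–59: 1151 × 0.967 = 1113
60–79: 1160 × 0.957 = 1110
Giving 918 / 974 / 1113 / 1110.
Period 3.
Births: 974 × 0.376 = 366  |  1113 × 0.418 = 465 → total 831
20–39: 918 × 0.967 = 888
40–59: 974 × 0.967 = 942
60–79: 1113 × 0.957 = 1065
Giving 831 / 888 / 942 / 1065.
Period 4.
Births: 888 × 0.376 = 334  |  942 × 0.418 = 394 → total 728
20–39: 831 × 0.967 = 804
40–59: 888 × 0.967 = 859
60–79: 942 × 0.957 = 901
Giving 728 / 804 / 859 / 901.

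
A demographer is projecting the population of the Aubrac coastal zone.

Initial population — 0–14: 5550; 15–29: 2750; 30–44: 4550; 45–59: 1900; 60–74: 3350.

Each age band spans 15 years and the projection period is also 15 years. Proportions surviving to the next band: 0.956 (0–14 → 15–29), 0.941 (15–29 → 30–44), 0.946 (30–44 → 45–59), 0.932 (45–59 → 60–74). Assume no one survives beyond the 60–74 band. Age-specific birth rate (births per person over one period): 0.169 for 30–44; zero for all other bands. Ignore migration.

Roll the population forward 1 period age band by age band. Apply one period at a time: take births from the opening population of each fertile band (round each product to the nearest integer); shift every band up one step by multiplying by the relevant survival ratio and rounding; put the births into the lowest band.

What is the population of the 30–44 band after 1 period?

2588

Numbering the groups 1..5 from youngest to oldest:
Period 1:
Births: 4550 * 0.169 = 769
Group 2: 5550 * 0.956 = 5306
Group 3: 2750 * 0.941 = 2588
Group 4: 4550 * 0.946 = 4304
Group 5: 1900 * 0.932 = 1771
Giving 769 / 5306 / 2588 / 4304 / 1771.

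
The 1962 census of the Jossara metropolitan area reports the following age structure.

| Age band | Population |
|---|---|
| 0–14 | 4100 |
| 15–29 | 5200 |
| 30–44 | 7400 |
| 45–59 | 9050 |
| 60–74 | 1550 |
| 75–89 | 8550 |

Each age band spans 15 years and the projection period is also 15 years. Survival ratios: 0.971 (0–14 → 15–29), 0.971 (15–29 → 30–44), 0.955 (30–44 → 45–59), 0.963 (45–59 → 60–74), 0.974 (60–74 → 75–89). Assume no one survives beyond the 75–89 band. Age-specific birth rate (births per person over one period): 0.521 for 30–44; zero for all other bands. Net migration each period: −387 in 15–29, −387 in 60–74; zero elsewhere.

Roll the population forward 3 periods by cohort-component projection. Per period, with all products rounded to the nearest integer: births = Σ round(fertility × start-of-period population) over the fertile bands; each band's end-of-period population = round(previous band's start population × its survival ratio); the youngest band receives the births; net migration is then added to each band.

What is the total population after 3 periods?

21087

Call the bands 1 to 6, youngest first.
Period 1.
Births: 7400 × 0.521 = 3855
Band 2: 4100 × 0.971 = 3981
Band 3: 5200 × 0.971 = 5049
Band 4: 7400 × 0.955 = 7067
Band 5: 9050 × 0.963 = 8715
Band 6: 1550 × 0.974 = 1510
Net migration: Band 2 − 387 → 3594; Band 5 − 387 → 8328
Giving 3855 / 3594 / 5049 / 7067 / 8328 / 1510.
Period 2.
Births: 5049 × 0.521 = 2631
Band 2: 3855 × 0.971 = 3743
Band 3: 3594 × 0.971 = 3490
Band 4: 5049 × 0.955 = 4822
Band 5: 7067 × 0.963 = 6806
Band 6: 8328 × 0.974 = 8111
Net migration: Band 2 − 387 → 3356; Band 5 − 387 → 6419
Giving 2631 / 3356 / 3490 / 4822 / 6419 / 8111.
Period 3.
Births: 3490 × 0.521 = 1818
Band 2: 2631 × 0.971 = 2555
Band 3: 3356 × 0.971 = 3259
Band 4: 3490 × 0.955 = 3333
Band 5: 4822 × 0.963 = 4644
Band 6: 6419 × 0.974 = 6252
Net migration: Band 2 − 387 → 2168; Band 5 − 387 → 4257
Giving 1818 / 2168 / 3259 / 3333 / 4257 / 6252.
Total after period 3: 1818 + 2168 + 3259 + 3333 + 4257 + 6252 = 21087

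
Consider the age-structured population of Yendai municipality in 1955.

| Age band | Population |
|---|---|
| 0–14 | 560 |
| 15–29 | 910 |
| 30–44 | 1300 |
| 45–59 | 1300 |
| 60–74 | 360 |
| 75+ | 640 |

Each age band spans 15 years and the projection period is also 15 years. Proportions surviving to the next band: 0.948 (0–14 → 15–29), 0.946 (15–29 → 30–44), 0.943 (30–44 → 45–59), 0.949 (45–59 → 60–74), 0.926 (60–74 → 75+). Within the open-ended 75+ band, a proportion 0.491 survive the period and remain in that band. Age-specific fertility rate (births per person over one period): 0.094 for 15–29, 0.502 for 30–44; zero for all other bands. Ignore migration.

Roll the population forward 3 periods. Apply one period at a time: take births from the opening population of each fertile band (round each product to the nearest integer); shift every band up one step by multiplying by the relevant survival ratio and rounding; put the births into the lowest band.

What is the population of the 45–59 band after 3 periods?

Numbering the bands 1..6 from youngest to oldest:
After projecting period 1:
Births: 910 × 0.094 = 86, 1300 × 0.502 = 653 → total 739
Band 2: 560 × 0.948 = 531
Band 3: 910 × 0.946 = 861
Band 4: 1300 × 0.943 = 1226
Band 5: 1300 × 0.949 = 1234
Band 6: 360 × 0.926 + 640 × 0.491 = 333 + 314 = 647
End of period: [739, 531, 861, 1226, 1234, 647]
After projecting period 2:
Births: 531 × 0.094 = 50, 861 × 0.502 = 432 → total 482
Band 2: 739 × 0.948 = 701
Band 3: 531 × 0.946 = 502
Band 4: 861 × 0.943 = 812
Band 5: 1226 × 0.949 = 1163
Band 6: 1234 × 0.926 + 647 × 0.491 = 1143 + 318 = 1461
End of period: [482, 701, 502, 812, 1163, 1461]
After projecting period 3:
Births: 701 × 0.094 = 66, 502 × 0.502 = 252 → total 318
Band 2: 482 × 0.948 = 457
Band 3: 701 × 0.946 = 663
Band 4: 502 × 0.943 = 473
Band 5: 812 × 0.949 = 771
Band 6: 1163 × 0.926 + 1461 × 0.491 = 1077 + 717 = 1794
End of period: [318, 457, 663, 473, 771, 1794]

473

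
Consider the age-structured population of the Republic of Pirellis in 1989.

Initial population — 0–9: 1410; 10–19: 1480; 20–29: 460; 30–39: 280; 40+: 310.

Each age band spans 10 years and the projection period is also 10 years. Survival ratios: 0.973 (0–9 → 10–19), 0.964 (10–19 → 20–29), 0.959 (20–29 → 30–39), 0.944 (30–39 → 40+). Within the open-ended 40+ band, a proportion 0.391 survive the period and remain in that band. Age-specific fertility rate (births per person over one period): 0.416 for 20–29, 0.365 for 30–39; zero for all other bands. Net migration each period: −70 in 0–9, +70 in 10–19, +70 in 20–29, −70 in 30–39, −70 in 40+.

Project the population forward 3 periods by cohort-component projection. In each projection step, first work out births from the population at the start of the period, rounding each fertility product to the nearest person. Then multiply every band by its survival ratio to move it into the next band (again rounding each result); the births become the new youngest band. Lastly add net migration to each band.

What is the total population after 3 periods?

Numbering the bands 1..5 from youngest to oldest:
[period 1]
Births: 460 * 0.416 = 191, 280 * 0.365 = 102 → 293
Band 2: 1410 * 0.973 = 1372
Band 3: 1480 * 0.964 = 1427
Band 4: 460 * 0.959 = 441
Band 5: 280 * 0.944 + 310 * 0.391 = 264 + 121 = 385
Net migration: Band 1 − 70 → 223; Band 2 + 70 → 1442; Band 3 + 70 → 1497; Band 4 − 70 → 371; Band 5 − 70 → 315
Giving 223 / 1442 / 1497 / 371 / 315.
[period 2]
Births: 1497 * 0.416 = 623, 371 * 0.365 = 135 → 758
Band 2: 223 * 0.973 = 217
Band 3: 1442 * 0.964 = 1390
Band 4: 1497 * 0.959 = 1436
Band 5: 371 * 0.944 + 315 * 0.391 = 350 + 123 = 473
Net migration: Band 1 − 70 → 688; Band 2 + 70 → 287; Band 3 + 70 → 1460; Band 4 − 70 → 1366; Band 5 − 70 → 403
Giving 688 / 287 / 1460 / 1366 / 403.
[period 3]
Births: 1460 * 0.416 = 607, 1366 * 0.365 = 499 → 1106
Band 2: 688 * 0.973 = 669
Band 3: 287 * 0.964 = 277
Band 4: 1460 * 0.959 = 1400
Band 5: 1366 * 0.944 + 403 * 0.391 = 1290 + 158 = 1448
Net migration: Band 1 − 70 → 1036; Band 2 + 70 → 739; Band 3 + 70 → 347; Band 4 − 70 → 1330; Band 5 − 70 → 1378
Giving 1036 / 739 / 347 / 1330 / 1378.
Total after period 3: 1036 + 739 + 347 + 1330 + 1378 = 4830

4830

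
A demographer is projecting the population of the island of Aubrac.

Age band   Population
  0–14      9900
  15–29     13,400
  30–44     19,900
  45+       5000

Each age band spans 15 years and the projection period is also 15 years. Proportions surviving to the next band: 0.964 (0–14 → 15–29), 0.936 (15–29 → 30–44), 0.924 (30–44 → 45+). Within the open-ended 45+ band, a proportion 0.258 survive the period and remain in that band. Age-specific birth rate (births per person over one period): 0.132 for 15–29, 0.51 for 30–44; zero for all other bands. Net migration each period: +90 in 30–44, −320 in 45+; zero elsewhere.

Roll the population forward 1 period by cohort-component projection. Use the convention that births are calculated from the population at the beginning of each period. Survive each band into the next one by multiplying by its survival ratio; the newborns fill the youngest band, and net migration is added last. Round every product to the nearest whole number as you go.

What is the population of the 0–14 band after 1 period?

11918

Call the groups 1 to 4, youngest first.
Period 1:
Births: 13400 × 0.132 = 1769, 19900 × 0.51 = 10149 → 11918
Group 2: 9900 × 0.964 = 9544
Group 3: 13400 × 0.936 = 12542
Group 4: 19900 × 0.924 + 5000 × 0.258 = 18388 + 1290 = 19678
Net migration: Group 3 + 90 → 12632; Group 4 − 320 → 19358
Giving 11918 / 9544 / 12632 / 19358.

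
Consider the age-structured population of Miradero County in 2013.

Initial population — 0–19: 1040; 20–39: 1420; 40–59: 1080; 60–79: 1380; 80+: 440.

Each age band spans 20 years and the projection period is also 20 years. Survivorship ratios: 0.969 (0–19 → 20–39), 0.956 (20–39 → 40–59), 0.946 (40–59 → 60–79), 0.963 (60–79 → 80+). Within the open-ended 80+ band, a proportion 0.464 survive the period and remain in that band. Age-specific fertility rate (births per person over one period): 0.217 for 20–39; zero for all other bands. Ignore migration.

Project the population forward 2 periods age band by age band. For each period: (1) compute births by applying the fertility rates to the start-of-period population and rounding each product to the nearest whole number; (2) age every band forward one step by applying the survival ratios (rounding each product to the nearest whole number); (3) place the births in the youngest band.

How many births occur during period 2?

Period 1.
Births: 1420 * 0.217 = 308
20–39: 1040 * 0.969 = 1008
40–59: 1420 * 0.956 = 1358
60–79: 1080 * 0.946 = 1022
80+: 1380 * 0.963 + 440 * 0.464 = 1329 + 204 = 1533
Giving 308 / 1008 / 1358 / 1022 / 1533.
Period 2.
Births: 1008 * 0.217 = 219
20–39: 308 * 0.969 = 298
40–59: 1008 * 0.956 = 964
60–79: 1358 * 0.946 = 1285
80+: 1022 * 0.963 + 1533 * 0.464 = 984 + 711 = 1695
Giving 219 / 298 / 964 / 1285 / 1695.

219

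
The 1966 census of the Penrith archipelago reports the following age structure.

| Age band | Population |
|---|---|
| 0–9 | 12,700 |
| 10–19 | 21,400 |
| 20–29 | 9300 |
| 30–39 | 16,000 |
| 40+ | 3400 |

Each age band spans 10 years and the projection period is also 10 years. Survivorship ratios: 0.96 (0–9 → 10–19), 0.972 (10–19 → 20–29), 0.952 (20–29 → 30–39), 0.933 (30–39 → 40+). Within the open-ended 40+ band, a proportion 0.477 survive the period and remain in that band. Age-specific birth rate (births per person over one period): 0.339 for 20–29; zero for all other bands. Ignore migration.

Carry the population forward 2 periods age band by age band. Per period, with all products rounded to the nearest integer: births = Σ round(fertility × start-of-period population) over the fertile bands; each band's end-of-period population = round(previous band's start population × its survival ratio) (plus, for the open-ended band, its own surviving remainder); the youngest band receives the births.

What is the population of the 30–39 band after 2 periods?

19803

(Bands numbered youngest = 1 to oldest = 5.)
— Period 1 —
Births: 9300 * 0.339 = 3153
Band 2: 12700 * 0.96 = 12192
Band 3: 21400 * 0.972 = 20801
Band 4: 9300 * 0.952 = 8854
Band 5: 16000 * 0.933 + 3400 * 0.477 = 14928 + 1622 = 16550
Giving 3153 / 12192 / 20801 / 8854 / 16550.
— Period 2 —
Births: 20801 * 0.339 = 7052
Band 2: 3153 * 0.96 = 3027
Band 3: 12192 * 0.972 = 11851
Band 4: 20801 * 0.952 = 19803
Band 5: 8854 * 0.933 + 16550 * 0.477 = 8261 + 7894 = 16155
Giving 7052 / 3027 / 11851 / 19803 / 16155.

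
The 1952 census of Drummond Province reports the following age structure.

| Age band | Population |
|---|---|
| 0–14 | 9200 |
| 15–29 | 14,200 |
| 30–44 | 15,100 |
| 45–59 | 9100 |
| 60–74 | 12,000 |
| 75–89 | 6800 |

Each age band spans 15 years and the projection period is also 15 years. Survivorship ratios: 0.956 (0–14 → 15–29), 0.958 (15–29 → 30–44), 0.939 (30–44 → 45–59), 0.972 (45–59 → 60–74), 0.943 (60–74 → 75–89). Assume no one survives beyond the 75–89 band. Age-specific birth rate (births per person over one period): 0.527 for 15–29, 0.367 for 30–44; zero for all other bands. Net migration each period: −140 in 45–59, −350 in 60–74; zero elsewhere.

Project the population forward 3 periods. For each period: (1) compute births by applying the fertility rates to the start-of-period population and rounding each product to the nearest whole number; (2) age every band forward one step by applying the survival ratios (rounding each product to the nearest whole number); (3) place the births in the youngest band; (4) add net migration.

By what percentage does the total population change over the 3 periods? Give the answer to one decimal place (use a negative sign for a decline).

-5.1

Call the bands 1 to 6, youngest first.
Period 1:
Births: 14200 * 0.527 = 7483 ; 15100 * 0.367 = 5542 → 13025
Band 2: 9200 * 0.956 = 8795
Band 3: 14200 * 0.958 = 13604
Band 4: 15100 * 0.939 = 14179
Band 5: 9100 * 0.972 = 8845
Band 6: 12000 * 0.943 = 11316
Net migration: Band 4 − 140 → 14039; Band 5 − 350 → 8495
Population now: 0–14=13025, 15–29=8795, 30–44=13604, 45–59=14039, 60–74=8495, 75–89=11316
Period 2:
Births: 8795 * 0.527 = 4635 ; 13604 * 0.367 = 4993 → 9628
Band 2: 13025 * 0.956 = 12452
Band 3: 8795 * 0.958 = 8426
Band 4: 13604 * 0.939 = 12774
Band 5: 14039 * 0.972 = 13646
Band 6: 8495 * 0.943 = 8011
Net migration: Band 4 − 140 → 12634; Band 5 − 350 → 13296
Population now: 0–14=9628, 15–29=12452, 30–44=8426, 45–59=12634, 60–74=13296, 75–89=8011
Period 3:
Births: 12452 * 0.527 = 6562 ; 8426 * 0.367 = 3092 → 9654
Band 2: 9628 * 0.956 = 9204
Band 3: 12452 * 0.958 = 11929
Band 4: 8426 * 0.939 = 7912
Band 5: 12634 * 0.972 = 12280
Band 6: 13296 * 0.943 = 12538
Net migration: Band 4 − 140 → 7772; Band 5 − 350 → 11930
Population now: 0–14=9654, 15–29=9204, 30–44=11929, 45–59=7772, 60–74=11930, 75–89=12538
Total: 66400 → 63027; change = -3373; percentage change = -5.1%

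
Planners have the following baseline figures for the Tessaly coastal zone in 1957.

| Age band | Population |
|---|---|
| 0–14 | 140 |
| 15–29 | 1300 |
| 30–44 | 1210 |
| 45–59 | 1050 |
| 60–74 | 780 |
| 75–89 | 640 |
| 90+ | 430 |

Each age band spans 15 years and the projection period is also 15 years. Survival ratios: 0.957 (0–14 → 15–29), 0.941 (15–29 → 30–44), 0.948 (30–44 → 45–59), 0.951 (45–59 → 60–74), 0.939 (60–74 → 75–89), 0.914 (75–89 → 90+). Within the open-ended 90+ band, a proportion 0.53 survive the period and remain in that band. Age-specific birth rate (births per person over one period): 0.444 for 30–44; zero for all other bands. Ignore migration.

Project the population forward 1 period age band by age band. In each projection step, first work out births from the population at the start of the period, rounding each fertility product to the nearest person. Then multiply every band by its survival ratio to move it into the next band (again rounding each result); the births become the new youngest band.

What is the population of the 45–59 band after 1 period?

1147

[period 1]
Births: 1210 × 0.444 = 537
15–29: 140 × 0.957 = 134
30–44: 1300 × 0.941 = 1223
45–59: 1210 × 0.948 = 1147
60–74: 1050 × 0.951 = 999
75–89: 780 × 0.939 = 732
90+: 640 × 0.914 + 430 × 0.53 = 585 + 228 = 813
Giving 537 / 134 / 1223 / 1147 / 999 / 732 / 813.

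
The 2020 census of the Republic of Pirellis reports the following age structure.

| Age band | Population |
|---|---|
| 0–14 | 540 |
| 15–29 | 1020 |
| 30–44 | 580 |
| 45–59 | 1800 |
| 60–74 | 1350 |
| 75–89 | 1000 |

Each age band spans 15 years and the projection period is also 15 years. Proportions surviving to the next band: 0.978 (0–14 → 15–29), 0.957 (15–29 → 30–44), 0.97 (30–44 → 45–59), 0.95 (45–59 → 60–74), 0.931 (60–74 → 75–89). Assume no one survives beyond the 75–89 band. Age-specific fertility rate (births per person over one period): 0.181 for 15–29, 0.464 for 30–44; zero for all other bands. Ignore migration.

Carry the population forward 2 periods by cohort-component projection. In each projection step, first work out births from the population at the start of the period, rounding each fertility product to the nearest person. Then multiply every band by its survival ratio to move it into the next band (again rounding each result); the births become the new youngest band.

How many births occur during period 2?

[period 1]
Births: 1020 × 0.181 = 185 ; 580 × 0.464 = 269 — total 454
15–29: 540 × 0.978 = 528
30–44: 1020 × 0.957 = 976
45–59: 580 × 0.97 = 563
60–74: 1800 × 0.95 = 1710
75–89: 1350 × 0.931 = 1257
Giving 454 / 528 / 976 / 563 / 1710 / 1257.
[period 2]
Births: 528 × 0.181 = 96 ; 976 × 0.464 = 453 — total 549
15–29: 454 × 0.978 = 444
30–44: 528 × 0.957 = 505
45–59: 976 × 0.97 = 947
60–74: 563 × 0.95 = 535
75–89: 1710 × 0.931 = 1592
Giving 549 / 444 / 505 / 947 / 535 / 1592.

549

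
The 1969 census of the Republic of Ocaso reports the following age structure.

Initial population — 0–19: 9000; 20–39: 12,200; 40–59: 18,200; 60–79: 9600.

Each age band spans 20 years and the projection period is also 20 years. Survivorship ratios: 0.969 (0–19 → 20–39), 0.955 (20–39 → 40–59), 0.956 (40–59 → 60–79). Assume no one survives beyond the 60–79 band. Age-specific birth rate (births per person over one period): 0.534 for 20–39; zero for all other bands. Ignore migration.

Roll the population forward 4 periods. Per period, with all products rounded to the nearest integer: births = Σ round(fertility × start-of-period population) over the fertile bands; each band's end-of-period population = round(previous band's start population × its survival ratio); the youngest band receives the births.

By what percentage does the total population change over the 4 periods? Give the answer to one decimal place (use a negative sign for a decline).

-67.9

Let band 1 be 0–19 through band 4 = 60–79.
After projecting period 1:
Births: 12200 * 0.534 = 6515
Band 2: 9000 * 0.969 = 8721
Band 3: 12200 * 0.955 = 11651
Band 4: 18200 * 0.956 = 17399
End of period: [6515, 8721, 11651, 17399]
After projecting period 2:
Births: 8721 * 0.534 = 4657
Band 2: 6515 * 0.969 = 6313
Band 3: 8721 * 0.955 = 8329
Band 4: 11651 * 0.956 = 11138
End of period: [4657, 6313, 8329, 11138]
After projecting period 3:
Births: 6313 * 0.534 = 3371
Band 2: 4657 * 0.969 = 4513
Band 3: 6313 * 0.955 = 6029
Band 4: 8329 * 0.956 = 7963
End of period: [3371, 4513, 6029, 7963]
After projecting period 4:
Births: 4513 * 0.534 = 2410
Band 2: 3371 * 0.969 = 3266
Band 3: 4513 * 0.955 = 4310
Band 4: 6029 * 0.956 = 5764
End of period: [2410, 3266, 4310, 5764]
Total: 49000 → 15750; change = -33250; percentage change = -67.9%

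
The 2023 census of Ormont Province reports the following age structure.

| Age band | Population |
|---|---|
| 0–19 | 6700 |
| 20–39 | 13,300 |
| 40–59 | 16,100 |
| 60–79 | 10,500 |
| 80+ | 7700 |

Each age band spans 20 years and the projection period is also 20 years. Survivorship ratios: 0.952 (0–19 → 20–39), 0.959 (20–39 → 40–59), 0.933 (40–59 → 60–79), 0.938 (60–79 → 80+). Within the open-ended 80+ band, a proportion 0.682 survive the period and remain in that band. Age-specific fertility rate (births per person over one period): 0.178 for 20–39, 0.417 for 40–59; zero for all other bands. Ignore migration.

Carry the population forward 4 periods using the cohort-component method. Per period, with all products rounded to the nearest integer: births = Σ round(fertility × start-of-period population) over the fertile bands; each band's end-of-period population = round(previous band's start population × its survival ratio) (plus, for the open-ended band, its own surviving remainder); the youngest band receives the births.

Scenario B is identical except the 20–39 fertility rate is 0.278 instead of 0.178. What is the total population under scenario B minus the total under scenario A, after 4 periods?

4162

Period 1.
Births: 13300 × 0.178 = 2367, 16100 × 0.417 = 6714 ⇒ total 9081
20–39: 6700 × 0.952 = 6378
40–59: 13300 × 0.959 = 12755
60–79: 16100 × 0.933 = 15021
80+: 10500 × 0.938 + 7700 × 0.682 = 9849 + 5251 = 15100
End of period: [9081, 6378, 12755, 15021, 15100]
Period 2.
Births: 6378 × 0.178 = 1135, 12755 × 0.417 = 5319 ⇒ total 6454
20–39: 9081 × 0.952 = 8645
40–59: 6378 × 0.959 = 6117
60–79: 12755 × 0.933 = 11900
80+: 15021 × 0.938 + 15100 × 0.682 = 14090 + 10298 = 24388
End of period: [6454, 8645, 6117, 11900, 24388]
Period 3.
Births: 8645 × 0.178 = 1539, 6117 × 0.417 = 2551 ⇒ total 4090
20–39: 6454 × 0.952 = 6144
40–59: 8645 × 0.959 = 8291
60–79: 6117 × 0.933 = 5707
80+: 11900 × 0.938 + 24388 × 0.682 = 11162 + 16633 = 27795
End of period: [4090, 6144, 8291, 5707, 27795]
Period 4.
Births: 6144 × 0.178 = 1094, 8291 × 0.417 = 3457 ⇒ total 4551
20–39: 4090 × 0.952 = 3894
40–59: 6144 × 0.959 = 5892
60–79: 8291 × 0.933 = 7736
80+: 5707 × 0.938 + 27795 × 0.682 = 5353 + 18956 = 24309
End of period: [4551, 3894, 5892, 7736, 24309]
Scenario A total after 4 periods: 46382
Scenario B projection —
Period 1.
Births: 13300 × 0.278 = 3697, 16100 × 0.417 = 6714 ⇒ total 10411
20–39: 6700 × 0.952 = 6378
40–59: 13300 × 0.959 = 12755
60–79: 16100 × 0.933 = 15021
80+: 10500 × 0.938 + 7700 × 0.682 = 9849 + 5251 = 15100
End of period: [10411, 6378, 12755, 15021, 15100]
Period 2.
Births: 6378 × 0.278 = 1773, 12755 × 0.417 = 5319 ⇒ total 7092
20–39: 10411 × 0.952 = 9911
40–59: 6378 × 0.959 = 6117
60–79: 12755 × 0.933 = 11900
80+: 15021 × 0.938 + 15100 × 0.682 = 14090 + 10298 = 24388
End of period: [7092, 9911, 6117, 11900, 24388]
Period 3.
Births: 9911 × 0.278 = 2755, 6117 × 0.417 = 2551 ⇒ total 5306
20–39: 7092 × 0.952 = 6752
40–59: 9911 × 0.959 = 9505
60–79: 6117 × 0.933 = 5707
80+: 11900 × 0.938 + 24388 × 0.682 = 11162 + 16633 = 27795
End of period: [5306, 6752, 9505, 5707, 27795]
Period 4.
Births: 6752 × 0.278 = 1877, 9505 × 0.417 = 3964 ⇒ total 5841
20–39: 5306 × 0.952 = 5051
40–59: 6752 × 0.959 = 6475
60–79: 9505 × 0.933 = 8868
80+: 5707 × 0.938 + 27795 × 0.682 = 5353 + 18956 = 24309
End of period: [5841, 5051, 6475, 8868, 24309]
Scenario B total after 4 periods: 50544
Difference B − A = 50544 − 46382 = 4162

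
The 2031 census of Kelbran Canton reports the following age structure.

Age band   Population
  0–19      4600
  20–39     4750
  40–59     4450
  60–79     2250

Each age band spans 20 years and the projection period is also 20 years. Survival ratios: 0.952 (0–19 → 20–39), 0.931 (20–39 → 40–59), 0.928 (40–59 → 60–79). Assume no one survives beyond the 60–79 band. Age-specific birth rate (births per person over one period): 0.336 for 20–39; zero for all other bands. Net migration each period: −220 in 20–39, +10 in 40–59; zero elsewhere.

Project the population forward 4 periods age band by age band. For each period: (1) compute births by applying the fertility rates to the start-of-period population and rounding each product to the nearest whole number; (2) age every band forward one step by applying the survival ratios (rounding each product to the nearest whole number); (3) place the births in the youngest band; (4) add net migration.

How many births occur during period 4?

373

Period 1.
Births: 4750 × 0.336 = 1596
20–39: 4600 × 0.952 = 4379
40–59: 4750 × 0.931 = 4422
60–79: 4450 × 0.928 = 4130
Net migration: 20–39 − 220 → 4159; 40–59 + 10 → 4432
End of period: [1596, 4159, 4432, 4130]
Period 2.
Births: 4159 × 0.336 = 1397
20–39: 1596 × 0.952 = 1519
40–59: 4159 × 0.931 = 3872
60–79: 4432 × 0.928 = 4113
Net migration: 20–39 − 220 → 1299; 40–59 + 10 → 3882
End of period: [1397, 1299, 3882, 4113]
Period 3.
Births: 1299 × 0.336 = 436
20–39: 1397 × 0.952 = 1330
40–59: 1299 × 0.931 = 1209
60–79: 3882 × 0.928 = 3602
Net migration: 20–39 − 220 → 1110; 40–59 + 10 → 1219
End of period: [436, 1110, 1219, 3602]
Period 4.
Births: 1110 × 0.336 = 373
20–39: 436 × 0.952 = 415
40–59: 1110 × 0.931 = 1033
60–79: 1219 × 0.928 = 1131
Net migration: 20–39 − 220 → 195; 40–59 + 10 → 1043
End of period: [373, 195, 1043, 1131]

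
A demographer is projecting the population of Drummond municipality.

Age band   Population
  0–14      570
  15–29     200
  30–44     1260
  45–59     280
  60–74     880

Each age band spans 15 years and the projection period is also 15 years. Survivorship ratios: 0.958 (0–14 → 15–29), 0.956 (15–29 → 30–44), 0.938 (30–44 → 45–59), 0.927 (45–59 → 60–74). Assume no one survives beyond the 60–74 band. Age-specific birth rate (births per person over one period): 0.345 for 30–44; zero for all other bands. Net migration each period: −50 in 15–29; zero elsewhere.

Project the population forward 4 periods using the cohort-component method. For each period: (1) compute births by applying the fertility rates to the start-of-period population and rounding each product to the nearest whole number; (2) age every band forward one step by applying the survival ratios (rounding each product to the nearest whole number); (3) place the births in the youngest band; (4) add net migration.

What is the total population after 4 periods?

982

Numbering the bands 1..5 from youngest to oldest:
Period 1:
Births: 1260 * 0.345 = 435
Band 2: 570 * 0.958 = 546
Band 3: 200 * 0.956 = 191
Band 4: 1260 * 0.938 = 1182
Band 5: 280 * 0.927 = 260
Net migration: Band 2 − 50 → 496
End of period: [435, 496, 191, 1182, 260]
Period 2:
Births: 191 * 0.345 = 66
Band 2: 435 * 0.958 = 417
Band 3: 496 * 0.956 = 474
Band 4: 191 * 0.938 = 179
Band 5: 1182 * 0.927 = 1096
Net migration: Band 2 − 50 → 367
End of period: [66, 367, 474, 179, 1096]
Period 3:
Births: 474 * 0.345 = 164
Band 2: 66 * 0.958 = 63
Band 3: 367 * 0.956 = 351
Band 4: 474 * 0.938 = 445
Band 5: 179 * 0.927 = 166
Net migration: Band 2 − 50 → 13
End of period: [164, 13, 351, 445, 166]
Period 4:
Births: 351 * 0.345 = 121
Band 2: 164 * 0.958 = 157
Band 3: 13 * 0.956 = 12
Band 4: 351 * 0.938 = 329
Band 5: 445 * 0.927 = 413
Net migration: Band 2 − 50 → 107
End of period: [121, 107, 12, 329, 413]
Total after period 4: 121 + 107 + 12 + 329 + 413 = 982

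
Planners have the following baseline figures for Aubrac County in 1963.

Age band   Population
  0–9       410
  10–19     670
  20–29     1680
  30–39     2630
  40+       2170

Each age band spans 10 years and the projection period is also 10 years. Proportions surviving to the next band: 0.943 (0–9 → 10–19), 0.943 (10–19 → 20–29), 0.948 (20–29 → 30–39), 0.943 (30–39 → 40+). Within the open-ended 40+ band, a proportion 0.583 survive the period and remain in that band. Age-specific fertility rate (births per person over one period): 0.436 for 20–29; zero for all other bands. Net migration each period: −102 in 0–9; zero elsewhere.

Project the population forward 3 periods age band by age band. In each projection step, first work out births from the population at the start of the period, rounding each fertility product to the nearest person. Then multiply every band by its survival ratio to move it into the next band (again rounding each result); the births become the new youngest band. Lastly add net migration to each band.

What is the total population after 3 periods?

3840

Period 1.
Births: 1680 × 0.436 = 732
10–19: 410 × 0.943 = 387
20–29: 670 × 0.943 = 632
30–39: 1680 × 0.948 = 1593
40+: 2630 × 0.943 + 2170 × 0.583 = 2480 + 1265 = 3745
Net migration: 0–9 − 102 → 630
→ [630, 387, 632, 1593, 3745]
Period 2.
Births: 632 × 0.436 = 276
10–19: 630 × 0.943 = 594
20–29: 387 × 0.943 = 365
30–39: 632 × 0.948 = 599
40+: 1593 × 0.943 + 3745 × 0.583 = 1502 + 2183 = 3685
Net migration: 0–9 − 102 → 174
→ [174, 594, 365, 599, 3685]
Period 3.
Births: 365 × 0.436 = 159
10–19: 174 × 0.943 = 164
20–29: 594 × 0.943 = 560
30–39: 365 × 0.948 = 346
40+: 599 × 0.943 + 3685 × 0.583 = 565 + 2148 = 2713
Net migration: 0–9 − 102 → 57
→ [57, 164, 560, 346, 2713]
Total after period 3: 57 + 164 + 560 + 346 + 2713 = 3840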